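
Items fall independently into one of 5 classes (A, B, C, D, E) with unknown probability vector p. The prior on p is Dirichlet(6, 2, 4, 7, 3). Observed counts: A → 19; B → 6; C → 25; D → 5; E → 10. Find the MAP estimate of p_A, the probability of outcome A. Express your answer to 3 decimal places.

MAP estimate of p_A = 0.293

The posterior is Dirichlet(αᵢ + nᵢ) = Dirichlet(25, 8, 29, 12, 13).
For a Dirichlet(a₁,…,a_K) with all aᵢ > 1, the mode has j-th component (aⱼ − 1)/(Σaᵢ − K).
Here Σaᵢ = 87 and K = 5, so p_A = (25 − 1)/(87 − 5) = 24/82 ≈ 0.293.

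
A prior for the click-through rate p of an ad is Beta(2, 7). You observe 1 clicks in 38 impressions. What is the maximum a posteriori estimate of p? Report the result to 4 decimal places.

p̂_MAP = 0.0444

Prior: Beta(2, 7).
Data: 1 success in 38 trials. The binomial likelihood contributes p(1−p)^37, so the posterior is Beta(2+1, 7+37) = Beta(3, 44).
For Beta(a, b) with a, b > 1 the mode is (a−1)/(a+b−2) = 2/45 ≈ 0.0444.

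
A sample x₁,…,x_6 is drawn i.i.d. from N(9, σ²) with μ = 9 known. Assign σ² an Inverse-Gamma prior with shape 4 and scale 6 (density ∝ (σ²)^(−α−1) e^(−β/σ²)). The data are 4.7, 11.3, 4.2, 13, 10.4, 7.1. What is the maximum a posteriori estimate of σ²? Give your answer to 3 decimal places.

Sum of squared deviations about the known mean: SS = (4.7−9)² + (11.3−9)² + (4.2−9)² + (13−9)² + (10.4−9)² + (7.1−9)² = 68.39.
The Normal likelihood contributes (σ²)^(−n/2) exp(−SS/(2σ²)), so the posterior is Inverse-Gamma(α + n/2, β + SS/2) = Inverse-Gamma(7, 40.195).
The mode of Inverse-Gamma(a, b) is b/(a+1) = 40.195/8 ≈ 5.024.

σ̂²_MAP = 5.024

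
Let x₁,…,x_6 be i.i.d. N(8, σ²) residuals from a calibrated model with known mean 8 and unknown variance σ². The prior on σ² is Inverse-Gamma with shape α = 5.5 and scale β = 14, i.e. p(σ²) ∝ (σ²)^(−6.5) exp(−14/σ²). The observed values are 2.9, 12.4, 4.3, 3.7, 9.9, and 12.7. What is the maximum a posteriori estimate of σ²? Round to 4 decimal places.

σ̂²_MAP = 6.9079

Sum of squared deviations about the known mean: SS = (2.9−8)² + (12.4−8)² + (4.3−8)² + (3.7−8)² + (9.9−8)² + (12.7−8)² = 103.25.
The Normal likelihood contributes (σ²)^(−n/2) exp(−SS/(2σ²)), so the posterior is Inverse-Gamma(α + n/2, β + SS/2) = Inverse-Gamma(8.5, 65.625).
The mode of Inverse-Gamma(a, b) is b/(a+1) = 65.625/9.5 ≈ 6.9079.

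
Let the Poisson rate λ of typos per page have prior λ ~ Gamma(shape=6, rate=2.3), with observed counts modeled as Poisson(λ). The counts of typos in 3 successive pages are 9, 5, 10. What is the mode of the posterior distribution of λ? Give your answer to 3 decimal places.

λ̂_MAP = 5.472

Σxᵢ = 9+5+10 = 24, with n = 3.
Posterior ∝ λ^5e^(−2.3λ) · λ^24e^(−3λ) = λ^29e^(−5.3λ), i.e. Gamma(shape=30, rate=5.3).
The mode of a Gamma(a, b) with a ≥ 1 (shape–rate) is (a−1)/b = 29/5.3 ≈ 5.472.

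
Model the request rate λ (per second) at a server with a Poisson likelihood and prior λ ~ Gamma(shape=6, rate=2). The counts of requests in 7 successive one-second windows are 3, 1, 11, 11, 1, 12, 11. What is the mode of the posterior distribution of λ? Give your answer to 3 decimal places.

Σxᵢ = 3+1+11+11+1+12+11 = 50, with n = 7.
Posterior ∝ λ^5e^(−2λ) · λ^50e^(−7λ) = λ^55e^(−9λ), i.e. Gamma(shape=56, rate=9).
The mode of a Gamma(a, b) with a ≥ 1 (shape–rate) is (a−1)/b = 55/9 ≈ 6.111.

λ̂_MAP = 6.111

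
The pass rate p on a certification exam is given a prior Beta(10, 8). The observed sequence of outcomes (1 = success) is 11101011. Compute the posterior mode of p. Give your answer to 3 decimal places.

p̂_MAP = 0.625

Prior: Beta(10, 8).
Data: 6 successes in 8 trials (from the sequence). The binomial likelihood contributes p^6(1−p)^2, so the posterior is Beta(10+6, 8+2) = Beta(16, 10).
For Beta(a, b) with a, b > 1 the mode is (a−1)/(a+b−2) = 15/24 ≈ 0.625.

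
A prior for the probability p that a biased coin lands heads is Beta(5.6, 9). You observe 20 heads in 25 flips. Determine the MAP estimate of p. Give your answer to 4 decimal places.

Prior: Beta(5.6, 9).
Data: 20 successes in 25 trials. The binomial likelihood contributes p^20(1−p)^5, so the posterior is Beta(5.6+20, 9+5) = Beta(25.6, 14).
For Beta(a, b) with a, b > 1 the mode is (a−1)/(a+b−2) = 24.6/37.6 ≈ 0.6543.

p̂_MAP = 0.6543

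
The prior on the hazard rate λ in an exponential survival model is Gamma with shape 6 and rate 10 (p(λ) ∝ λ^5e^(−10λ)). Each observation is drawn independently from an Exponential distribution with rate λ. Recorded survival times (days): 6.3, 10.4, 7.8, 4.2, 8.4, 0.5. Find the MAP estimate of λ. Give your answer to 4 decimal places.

λ̂_MAP = 0.2311

The Exponential(rate=λ) likelihood is ∝ λ^n e^(−λΣtᵢ). Here n = 6 and Σtᵢ = 6.3 + 10.4 + 7.8 + 4.2 + 8.4 + 0.5 = 37.6.
Posterior ∝ λ^5e^(−10λ) · λ^6e^(−37.6λ) = λ^11e^(−47.6λ), i.e. Gamma(12, 47.6).
Mode = (a−1)/b = 11/47.6 ≈ 0.2311.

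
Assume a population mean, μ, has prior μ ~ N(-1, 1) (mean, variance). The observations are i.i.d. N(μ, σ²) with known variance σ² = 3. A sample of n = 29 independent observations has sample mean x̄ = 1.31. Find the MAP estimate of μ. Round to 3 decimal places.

n = 29, x̄ = 1.31.
For a Normal prior and Normal likelihood with known variance, the posterior is Normal; its mode equals its mean, the precision-weighted average.
Prior precision 1/σ₀² = 1/1 = 1; data precision n/σ² = 29/3.
μ̂ = (1·(-1) + (29/3)·1.31) / (1 + 29/3) = (3499/300)/(32/3) = 1.0934375 ≈ 1.093.

μ̂_MAP = 1.093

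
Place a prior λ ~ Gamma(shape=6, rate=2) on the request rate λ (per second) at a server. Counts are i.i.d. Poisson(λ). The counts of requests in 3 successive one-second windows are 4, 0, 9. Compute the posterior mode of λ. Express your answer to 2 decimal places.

λ̂_MAP = 3.60

Σxᵢ = 4+0+9 = 13, with n = 3.
Posterior ∝ λ^5e^(−2λ) · λ^13e^(−3λ) = λ^18e^(−5λ), i.e. Gamma(shape=19, rate=5).
The mode of a Gamma(a, b) with a ≥ 1 (shape–rate) is (a−1)/b = 18/5 ≈ 3.60.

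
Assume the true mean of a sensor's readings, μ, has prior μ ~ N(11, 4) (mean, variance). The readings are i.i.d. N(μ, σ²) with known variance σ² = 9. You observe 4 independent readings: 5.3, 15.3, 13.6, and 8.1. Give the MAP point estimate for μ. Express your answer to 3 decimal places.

n = 4; x̄ = (5.3 + 15.3 + 13.6 + 8.1)/4 = 42.3/4 = 10.575.
For a Normal prior and Normal likelihood with known variance, the posterior is Normal; its mode equals its mean, the precision-weighted average.
Prior precision 1/σ₀² = 1/4 = 0.25; data precision n/σ² = 4/9.
μ̂ = (0.25·11 + (4/9)·10.575) / (0.25 + 4/9) = 7.45/(25/36) = 10.728.

μ̂_MAP = 10.728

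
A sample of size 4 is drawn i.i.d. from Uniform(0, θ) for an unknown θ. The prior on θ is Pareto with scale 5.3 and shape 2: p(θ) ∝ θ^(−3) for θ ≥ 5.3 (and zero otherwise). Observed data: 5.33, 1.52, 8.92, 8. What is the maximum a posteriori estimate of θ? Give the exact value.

The Uniform(0, θ) likelihood is θ^(−n) for θ ≥ max(xᵢ), zero otherwise. Here max(xᵢ) = 8.92.
Posterior ∝ θ^(−3) · θ^(−4) = θ^(−7) on θ ≥ max(5.3, 8.92) = 8.92.
This density is strictly decreasing in θ, so the posterior mode lies at the lower boundary of the support.

θ̂_MAP = 8.92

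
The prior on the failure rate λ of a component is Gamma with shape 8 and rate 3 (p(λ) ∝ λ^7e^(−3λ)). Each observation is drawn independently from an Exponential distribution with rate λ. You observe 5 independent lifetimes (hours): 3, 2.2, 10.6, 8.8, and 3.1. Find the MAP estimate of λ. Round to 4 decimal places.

λ̂_MAP = 0.3909

The Exponential(rate=λ) likelihood is ∝ λ^n e^(−λΣtᵢ). Here n = 5 and Σtᵢ = 3 + 2.2 + 10.6 + 8.8 + 3.1 = 27.7.
Posterior ∝ λ^7e^(−3λ) · λ^5e^(−27.7λ) = λ^12e^(−30.7λ), i.e. Gamma(13, 30.7).
Mode = (a−1)/b = 12/30.7 ≈ 0.3909.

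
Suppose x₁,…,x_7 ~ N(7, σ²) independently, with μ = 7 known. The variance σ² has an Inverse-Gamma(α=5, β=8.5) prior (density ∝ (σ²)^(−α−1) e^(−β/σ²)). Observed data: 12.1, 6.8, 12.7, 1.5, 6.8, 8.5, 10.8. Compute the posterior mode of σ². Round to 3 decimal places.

Sum of squared deviations about the known mean: SS = (12.1−7)² + (6.8−7)² + (12.7−7)² + (1.5−7)² + (6.8−7)² + (8.5−7)² + (10.8−7)² = 105.52.
The Normal likelihood contributes (σ²)^(−n/2) exp(−SS/(2σ²)), so the posterior is Inverse-Gamma(α + n/2, β + SS/2) = Inverse-Gamma(8.5, 61.26).
The mode of Inverse-Gamma(a, b) is b/(a+1) = 61.26/9.5 ≈ 6.448.

σ̂²_MAP = 6.448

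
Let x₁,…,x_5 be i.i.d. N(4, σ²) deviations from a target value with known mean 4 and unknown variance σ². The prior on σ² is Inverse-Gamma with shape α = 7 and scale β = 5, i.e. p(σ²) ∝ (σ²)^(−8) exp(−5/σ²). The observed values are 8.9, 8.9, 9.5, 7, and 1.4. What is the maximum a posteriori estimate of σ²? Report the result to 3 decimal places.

σ̂²_MAP = 4.954

Sum of squared deviations about the known mean: SS = (8.9−4)² + (8.9−4)² + (9.5−4)² + (7−4)² + (1.4−4)² = 94.03.
The Normal likelihood contributes (σ²)^(−n/2) exp(−SS/(2σ²)), so the posterior is Inverse-Gamma(α + n/2, β + SS/2) = Inverse-Gamma(9.5, 52.015).
The mode of Inverse-Gamma(a, b) is b/(a+1) = 52.015/10.5 ≈ 4.954.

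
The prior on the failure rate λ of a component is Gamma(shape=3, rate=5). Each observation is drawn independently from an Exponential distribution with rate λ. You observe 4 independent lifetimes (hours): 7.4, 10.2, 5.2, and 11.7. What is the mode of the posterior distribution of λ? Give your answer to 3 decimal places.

λ̂_MAP = 0.152

The Exponential(rate=λ) likelihood is ∝ λ^n e^(−λΣtᵢ). Here n = 4 and Σtᵢ = 7.4 + 10.2 + 5.2 + 11.7 = 34.5.
Posterior ∝ λ^2e^(−5λ) · λ^4e^(−34.5λ) = λ^6e^(−39.5λ), i.e. Gamma(7, 39.5).
Mode = (a−1)/b = 6/39.5 ≈ 0.152.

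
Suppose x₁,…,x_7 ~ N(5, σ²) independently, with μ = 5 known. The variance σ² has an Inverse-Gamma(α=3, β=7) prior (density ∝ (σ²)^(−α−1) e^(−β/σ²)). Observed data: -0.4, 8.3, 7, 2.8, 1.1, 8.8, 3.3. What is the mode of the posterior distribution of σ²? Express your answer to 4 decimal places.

Sum of squared deviations about the known mean: SS = (-0.4−5)² + (8.3−5)² + (7−5)² + (2.8−5)² + (1.1−5)² + (8.8−5)² + (3.3−5)² = 81.43.
The Normal likelihood contributes (σ²)^(−n/2) exp(−SS/(2σ²)), so the posterior is Inverse-Gamma(α + n/2, β + SS/2) = Inverse-Gamma(6.5, 47.715).
The mode of Inverse-Gamma(a, b) is b/(a+1) = 47.715/7.5 ≈ 6.3620.

σ̂²_MAP = 6.3620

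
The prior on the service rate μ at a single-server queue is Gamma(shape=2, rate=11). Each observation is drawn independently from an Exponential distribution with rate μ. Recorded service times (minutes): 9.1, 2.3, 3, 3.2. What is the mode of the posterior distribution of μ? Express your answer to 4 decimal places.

μ̂_MAP = 0.1748

The Exponential(rate=μ) likelihood is ∝ μ^n e^(−μΣtᵢ). Here n = 4 and Σtᵢ = 9.1 + 2.3 + 3 + 3.2 = 17.6.
Posterior ∝ μe^(−11μ) · μ^4e^(−17.6μ) = μ^5e^(−28.6μ), i.e. Gamma(6, 28.6).
Mode = (a−1)/b = 5/28.6 ≈ 0.1748.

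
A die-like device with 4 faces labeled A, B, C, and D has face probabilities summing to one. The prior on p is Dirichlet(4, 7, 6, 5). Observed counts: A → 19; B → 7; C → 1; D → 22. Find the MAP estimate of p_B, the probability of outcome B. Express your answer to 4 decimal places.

MAP estimate of p_B = 0.1940

The posterior is Dirichlet(αᵢ + nᵢ) = Dirichlet(23, 14, 7, 27).
For a Dirichlet(a₁,…,a_K) with all aᵢ > 1, the mode has j-th component (aⱼ − 1)/(Σaᵢ − K).
Here Σaᵢ = 71 and K = 4, so p_B = (14 − 1)/(71 − 4) = 13/67 ≈ 0.1940.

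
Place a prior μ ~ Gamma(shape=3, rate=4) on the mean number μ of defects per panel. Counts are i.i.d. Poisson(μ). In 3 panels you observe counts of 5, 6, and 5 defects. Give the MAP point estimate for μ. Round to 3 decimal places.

Σxᵢ = 5+6+5 = 16, with n = 3.
Posterior ∝ μ^2e^(−4μ) · μ^16e^(−3μ) = μ^18e^(−7μ), i.e. Gamma(shape=19, rate=7).
The mode of a Gamma(a, b) with a ≥ 1 (shape–rate) is (a−1)/b = 18/7 ≈ 2.571.

μ̂_MAP = 2.571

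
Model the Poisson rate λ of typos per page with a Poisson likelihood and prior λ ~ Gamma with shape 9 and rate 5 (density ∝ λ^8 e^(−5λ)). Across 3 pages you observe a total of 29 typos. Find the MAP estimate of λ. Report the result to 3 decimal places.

Σxᵢ = 29, n = 3.
Posterior ∝ λ^8e^(−5λ) · λ^29e^(−3λ) = λ^37e^(−8λ), i.e. Gamma(shape=38, rate=8).
The mode of a Gamma(a, b) with a ≥ 1 (shape–rate) is (a−1)/b = 37/8 ≈ 4.625.

λ̂_MAP = 4.625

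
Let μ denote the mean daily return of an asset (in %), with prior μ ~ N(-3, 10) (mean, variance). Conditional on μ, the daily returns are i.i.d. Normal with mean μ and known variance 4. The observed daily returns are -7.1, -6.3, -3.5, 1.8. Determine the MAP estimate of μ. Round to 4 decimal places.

n = 4; x̄ = ((-7.1) + (-6.3) + (-3.5) + 1.8)/4 = -15.1/4 = -3.775.
For a Normal prior and Normal likelihood with known variance, the posterior is Normal; its mode equals its mean, the precision-weighted average.
Prior precision 1/σ₀² = 1/10 = 0.1; data precision n/σ² = 4/4 = 1.
μ̂ = (0.1·(-3) + 1·(-3.775)) / (0.1 + 1) = (-4.075)/1.1 = -163/44 ≈ -3.7045.

μ̂_MAP = -3.7045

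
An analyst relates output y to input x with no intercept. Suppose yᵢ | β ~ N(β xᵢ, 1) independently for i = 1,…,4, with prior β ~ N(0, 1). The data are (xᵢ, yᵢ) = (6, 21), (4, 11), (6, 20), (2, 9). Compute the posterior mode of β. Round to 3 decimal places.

log p(β | y) = −Σ(yᵢ − βxᵢ)²/(2·1) − β²/(2·1) + const.
Setting the derivative to zero: Σxᵢ(yᵢ − βxᵢ)/1 − β/1 = 0, so β = Σxᵢyᵢ / (Σxᵢ² + σ²/τ²).
Σxᵢyᵢ = 6·21 + 4·11 + 6·20 + 2·9 = 308; Σxᵢ² = 92; σ²/τ² = 1.
β̂_MAP = 308 / (92 + 1) = 308/93 ≈ 3.312.

β̂_MAP = 3.312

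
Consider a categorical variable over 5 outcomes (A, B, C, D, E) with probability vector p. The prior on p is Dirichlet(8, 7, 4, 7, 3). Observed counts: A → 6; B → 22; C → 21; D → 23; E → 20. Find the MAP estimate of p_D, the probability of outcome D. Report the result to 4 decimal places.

MAP estimate of p_D = 0.2500

The posterior is Dirichlet(αᵢ + nᵢ) = Dirichlet(14, 29, 25, 30, 23).
For a Dirichlet(a₁,…,a_K) with all aᵢ > 1, the mode has j-th component (aⱼ − 1)/(Σaᵢ − K).
Here Σaᵢ = 121 and K = 5, so p_D = (30 − 1)/(121 − 5) = 29/116 ≈ 0.2500.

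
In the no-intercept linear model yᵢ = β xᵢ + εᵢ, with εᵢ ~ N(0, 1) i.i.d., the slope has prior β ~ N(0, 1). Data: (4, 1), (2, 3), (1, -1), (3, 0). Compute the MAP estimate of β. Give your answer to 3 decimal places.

log p(β | y) = −Σ(yᵢ − βxᵢ)²/(2·1) − β²/(2·1) + const.
Setting the derivative to zero: Σxᵢ(yᵢ − βxᵢ)/1 − β/1 = 0, so β = Σxᵢyᵢ / (Σxᵢ² + σ²/τ²).
Σxᵢyᵢ = 4·1 + 2·3 + 1·(-1) + 3·0 = 9; Σxᵢ² = 30; σ²/τ² = 1.
β̂_MAP = 9 / (30 + 1) = 9/31 ≈ 0.290.

β̂_MAP = 0.290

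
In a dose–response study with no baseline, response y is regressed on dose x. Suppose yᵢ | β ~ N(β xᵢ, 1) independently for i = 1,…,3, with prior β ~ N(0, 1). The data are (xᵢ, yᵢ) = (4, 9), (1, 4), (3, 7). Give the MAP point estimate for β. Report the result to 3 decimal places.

β̂_MAP = 2.259

log p(β | y) = −Σ(yᵢ − βxᵢ)²/(2·1) − β²/(2·1) + const.
Setting the derivative to zero: Σxᵢ(yᵢ − βxᵢ)/1 − β/1 = 0, so β = Σxᵢyᵢ / (Σxᵢ² + σ²/τ²).
Σxᵢyᵢ = 4·9 + 1·4 + 3·7 = 61; Σxᵢ² = 26; σ²/τ² = 1.
β̂_MAP = 61 / (26 + 1) = 61/27 ≈ 2.259.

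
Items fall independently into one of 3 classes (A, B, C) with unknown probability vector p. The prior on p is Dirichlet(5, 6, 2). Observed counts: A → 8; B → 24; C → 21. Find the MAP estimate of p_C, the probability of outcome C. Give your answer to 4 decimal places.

MAP estimate of p_C = 0.3492

The posterior is Dirichlet(αᵢ + nᵢ) = Dirichlet(13, 30, 23).
For a Dirichlet(a₁,…,a_K) with all aᵢ > 1, the mode has j-th component (aⱼ − 1)/(Σaᵢ − K).
Here Σaᵢ = 66 and K = 3, so p_C = (23 − 1)/(66 − 3) = 22/63 ≈ 0.3492.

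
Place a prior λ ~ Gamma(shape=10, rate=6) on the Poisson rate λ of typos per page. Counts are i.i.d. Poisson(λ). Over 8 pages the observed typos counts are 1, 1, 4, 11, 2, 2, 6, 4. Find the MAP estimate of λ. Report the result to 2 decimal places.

Σxᵢ = 1+1+4+11+2+2+6+4 = 31, with n = 8.
Posterior ∝ λ^9e^(−6λ) · λ^31e^(−8λ) = λ^40e^(−14λ), i.e. Gamma(shape=41, rate=14).
The mode of a Gamma(a, b) with a ≥ 1 (shape–rate) is (a−1)/b = 40/14 ≈ 2.86.

λ̂_MAP = 2.86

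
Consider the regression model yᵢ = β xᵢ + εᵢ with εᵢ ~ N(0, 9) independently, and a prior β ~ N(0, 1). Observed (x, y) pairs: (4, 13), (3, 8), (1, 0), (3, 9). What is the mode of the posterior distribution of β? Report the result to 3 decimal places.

β̂_MAP = 2.341

log p(β | y) = −Σ(yᵢ − βxᵢ)²/(2·9) − β²/(2·1) + const.
Setting the derivative to zero: Σxᵢ(yᵢ − βxᵢ)/9 − β/1 = 0, so β = Σxᵢyᵢ / (Σxᵢ² + σ²/τ²).
Σxᵢyᵢ = 4·13 + 3·8 + 1·0 + 3·9 = 103; Σxᵢ² = 35; σ²/τ² = 9.
β̂_MAP = 103 / (35 + 9) = 103/44 ≈ 2.341.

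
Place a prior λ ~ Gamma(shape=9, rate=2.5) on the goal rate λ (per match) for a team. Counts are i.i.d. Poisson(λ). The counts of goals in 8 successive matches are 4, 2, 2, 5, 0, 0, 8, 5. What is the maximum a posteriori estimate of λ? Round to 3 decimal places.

λ̂_MAP = 3.238

Σxᵢ = 4+2+2+5+0+0+8+5 = 26, with n = 8.
Posterior ∝ λ^8e^(−2.5λ) · λ^26e^(−8λ) = λ^34e^(−10.5λ), i.e. Gamma(shape=35, rate=10.5).
The mode of a Gamma(a, b) with a ≥ 1 (shape–rate) is (a−1)/b = 34/10.5 ≈ 3.238.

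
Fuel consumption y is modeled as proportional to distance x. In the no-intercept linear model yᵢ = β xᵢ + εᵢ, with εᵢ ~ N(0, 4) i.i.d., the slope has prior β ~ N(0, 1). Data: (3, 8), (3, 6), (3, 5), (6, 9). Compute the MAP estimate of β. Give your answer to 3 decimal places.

β̂_MAP = 1.657

log p(β | y) = −Σ(yᵢ − βxᵢ)²/(2·4) − β²/(2·1) + const.
Setting the derivative to zero: Σxᵢ(yᵢ − βxᵢ)/4 − β/1 = 0, so β = Σxᵢyᵢ / (Σxᵢ² + σ²/τ²).
Σxᵢyᵢ = 3·8 + 3·6 + 3·5 + 6·9 = 111; Σxᵢ² = 63; σ²/τ² = 4.
β̂_MAP = 111 / (63 + 4) = 111/67 ≈ 1.657.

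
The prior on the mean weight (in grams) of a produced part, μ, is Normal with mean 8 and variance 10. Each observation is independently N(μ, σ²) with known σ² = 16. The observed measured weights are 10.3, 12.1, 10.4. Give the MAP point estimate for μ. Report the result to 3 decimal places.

μ̂_MAP = 9.913

n = 3; x̄ = (10.3 + 12.1 + 10.4)/3 = 32.8/3 = 164/15 ≈ 10.9333.
For a Normal prior and Normal likelihood with known variance, the posterior is Normal; its mode equals its mean, the precision-weighted average.
Prior precision 1/σ₀² = 1/10 = 0.1; data precision n/σ² = 3/16 = 0.1875.
μ̂ = (0.1·8 + 0.1875·(164/15)) / (0.1 + 0.1875) = 2.85/0.2875 = 228/23 ≈ 9.913.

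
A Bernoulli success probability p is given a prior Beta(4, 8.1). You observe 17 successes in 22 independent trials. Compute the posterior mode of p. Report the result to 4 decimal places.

Prior: Beta(4, 8.1).
Data: 17 successes in 22 trials. The binomial likelihood contributes p^17(1−p)^5, so the posterior is Beta(4+17, 8.1+5) = Beta(21, 13.1).
For Beta(a, b) with a, b > 1 the mode is (a−1)/(a+b−2) = 20/32.1 ≈ 0.6231.

p̂_MAP = 0.6231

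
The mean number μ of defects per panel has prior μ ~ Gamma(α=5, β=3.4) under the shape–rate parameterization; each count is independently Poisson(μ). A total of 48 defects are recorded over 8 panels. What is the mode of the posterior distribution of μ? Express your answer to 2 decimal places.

μ̂_MAP = 4.56

Σxᵢ = 48, n = 8.
Posterior ∝ μ^4e^(−3.4μ) · μ^48e^(−8μ) = μ^52e^(−11.4μ), i.e. Gamma(shape=53, rate=11.4).
The mode of a Gamma(a, b) with a ≥ 1 (shape–rate) is (a−1)/b = 52/11.4 ≈ 4.56.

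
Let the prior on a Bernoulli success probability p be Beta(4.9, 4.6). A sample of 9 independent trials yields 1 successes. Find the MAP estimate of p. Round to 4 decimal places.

p̂_MAP = 0.2970

Prior: Beta(4.9, 4.6).
Data: 1 success in 9 trials. The binomial likelihood contributes p(1−p)^8, so the posterior is Beta(4.9+1, 4.6+8) = Beta(5.9, 12.6).
For Beta(a, b) with a, b > 1 the mode is (a−1)/(a+b−2) = 4.9/16.5 ≈ 0.2970.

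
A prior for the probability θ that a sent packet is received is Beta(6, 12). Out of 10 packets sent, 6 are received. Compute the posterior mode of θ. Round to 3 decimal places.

Prior: Beta(6, 12).
Data: 6 successes in 10 trials. The binomial likelihood contributes θ^6(1−θ)^4, so the posterior is Beta(6+6, 12+4) = Beta(12, 16).
For Beta(a, b) with a, b > 1 the mode is (a−1)/(a+b−2) = 11/26 ≈ 0.423.

θ̂_MAP = 0.423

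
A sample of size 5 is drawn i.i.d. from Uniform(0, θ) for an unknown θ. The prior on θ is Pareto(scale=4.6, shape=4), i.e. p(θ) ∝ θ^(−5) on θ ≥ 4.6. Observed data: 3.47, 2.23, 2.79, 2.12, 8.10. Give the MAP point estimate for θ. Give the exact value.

θ̂_MAP = 8.10

The Uniform(0, θ) likelihood is θ^(−n) for θ ≥ max(xᵢ), zero otherwise. Here max(xᵢ) = 8.10.
Posterior ∝ θ^(−5) · θ^(−5) = θ^(−10) on θ ≥ max(4.6, 8.10) = 8.10.
This density is strictly decreasing in θ, so the posterior mode lies at the lower boundary of the support.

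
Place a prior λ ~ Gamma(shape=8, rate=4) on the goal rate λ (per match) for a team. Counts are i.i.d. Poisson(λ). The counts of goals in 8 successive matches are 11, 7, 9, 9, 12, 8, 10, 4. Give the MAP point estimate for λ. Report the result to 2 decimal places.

λ̂_MAP = 6.42

Σxᵢ = 11+7+9+9+12+8+10+4 = 70, with n = 8.
Posterior ∝ λ^7e^(−4λ) · λ^70e^(−8λ) = λ^77e^(−12λ), i.e. Gamma(shape=78, rate=12).
The mode of a Gamma(a, b) with a ≥ 1 (shape–rate) is (a−1)/b = 77/12 ≈ 6.42.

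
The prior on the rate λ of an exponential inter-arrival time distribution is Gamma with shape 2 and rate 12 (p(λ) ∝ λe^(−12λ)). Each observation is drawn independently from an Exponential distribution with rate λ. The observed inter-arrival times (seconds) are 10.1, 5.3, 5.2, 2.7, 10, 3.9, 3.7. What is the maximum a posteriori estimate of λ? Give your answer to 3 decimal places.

The Exponential(rate=λ) likelihood is ∝ λ^n e^(−λΣtᵢ). Here n = 7 and Σtᵢ = 10.1 + 5.3 + 5.2 + 2.7 + 10 + 3.9 + 3.7 = 40.9.
Posterior ∝ λe^(−12λ) · λ^7e^(−40.9λ) = λ^8e^(−52.9λ), i.e. Gamma(9, 52.9).
Mode = (a−1)/b = 8/52.9 ≈ 0.151.

λ̂_MAP = 0.151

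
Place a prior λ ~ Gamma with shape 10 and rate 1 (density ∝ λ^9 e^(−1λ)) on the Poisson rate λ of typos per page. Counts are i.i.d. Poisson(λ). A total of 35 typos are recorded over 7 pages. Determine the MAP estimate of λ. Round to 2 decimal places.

Σxᵢ = 35, n = 7.
Posterior ∝ λ^9e^(−1λ) · λ^35e^(−7λ) = λ^44e^(−8λ), i.e. Gamma(shape=45, rate=8).
The mode of a Gamma(a, b) with a ≥ 1 (shape–rate) is (a−1)/b = 44/8 ≈ 5.50.

λ̂_MAP = 5.50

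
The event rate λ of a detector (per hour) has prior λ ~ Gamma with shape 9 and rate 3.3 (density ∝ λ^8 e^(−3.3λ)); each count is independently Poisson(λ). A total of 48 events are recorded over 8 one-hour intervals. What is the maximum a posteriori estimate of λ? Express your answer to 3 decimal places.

Σxᵢ = 48, n = 8.
Posterior ∝ λ^8e^(−3.3λ) · λ^48e^(−8λ) = λ^56e^(−11.3λ), i.e. Gamma(shape=57, rate=11.3).
The mode of a Gamma(a, b) with a ≥ 1 (shape–rate) is (a−1)/b = 56/11.3 ≈ 4.956.

λ̂_MAP = 4.956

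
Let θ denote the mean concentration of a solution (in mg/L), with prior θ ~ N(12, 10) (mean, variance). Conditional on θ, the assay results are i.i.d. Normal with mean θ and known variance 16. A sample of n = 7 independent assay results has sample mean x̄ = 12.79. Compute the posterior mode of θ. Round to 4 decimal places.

n = 7, x̄ = 12.79.
For a Normal prior and Normal likelihood with known variance, the posterior is Normal; its mode equals its mean, the precision-weighted average.
Prior precision 1/σ₀² = 1/10 = 0.1; data precision n/σ² = 7/16 = 0.4375.
θ̂ = (0.1·12 + 0.4375·12.79) / (0.1 + 0.4375) = 6.795625/0.5375 = 10873/860 ≈ 12.6430.

θ̂_MAP = 12.6430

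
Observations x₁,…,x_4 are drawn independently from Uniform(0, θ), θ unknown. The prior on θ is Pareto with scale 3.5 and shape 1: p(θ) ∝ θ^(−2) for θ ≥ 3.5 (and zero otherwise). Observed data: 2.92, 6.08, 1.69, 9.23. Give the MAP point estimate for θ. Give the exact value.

The Uniform(0, θ) likelihood is θ^(−n) for θ ≥ max(xᵢ), zero otherwise. Here max(xᵢ) = 9.23.
Posterior ∝ θ^(−2) · θ^(−4) = θ^(−6) on θ ≥ max(3.5, 9.23) = 9.23.
This density is strictly decreasing in θ, so the posterior mode lies at the lower boundary of the support.

θ̂_MAP = 9.23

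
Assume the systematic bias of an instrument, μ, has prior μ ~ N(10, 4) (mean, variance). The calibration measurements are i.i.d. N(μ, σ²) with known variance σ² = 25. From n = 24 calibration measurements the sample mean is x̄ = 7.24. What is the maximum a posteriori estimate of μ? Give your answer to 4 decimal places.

μ̂_MAP = 7.8102

n = 24, x̄ = 7.24.
For a Normal prior and Normal likelihood with known variance, the posterior is Normal; its mode equals its mean, the precision-weighted average.
Prior precision 1/σ₀² = 1/4 = 0.25; data precision n/σ² = 24/25 = 0.96.
μ̂ = (0.25·10 + 0.96·7.24) / (0.25 + 0.96) = 9.4504/1.21 = 23626/3025 ≈ 7.8102.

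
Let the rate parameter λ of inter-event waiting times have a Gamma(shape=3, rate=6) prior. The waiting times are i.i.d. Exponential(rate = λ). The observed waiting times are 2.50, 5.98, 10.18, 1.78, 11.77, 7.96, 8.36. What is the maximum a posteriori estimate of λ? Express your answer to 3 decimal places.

λ̂_MAP = 0.165

The Exponential(rate=λ) likelihood is ∝ λ^n e^(−λΣtᵢ). Here n = 7 and Σtᵢ = 2.50 + 5.98 + 10.18 + 1.78 + 11.77 + 7.96 + 8.36 = 48.53.
Posterior ∝ λ^2e^(−6λ) · λ^7e^(−48.53λ) = λ^9e^(−54.53λ), i.e. Gamma(10, 54.53).
Mode = (a−1)/b = 9/54.53 ≈ 0.165.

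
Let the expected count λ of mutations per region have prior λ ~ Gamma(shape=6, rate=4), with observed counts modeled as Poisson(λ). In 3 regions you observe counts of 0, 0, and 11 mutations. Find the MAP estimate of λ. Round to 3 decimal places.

λ̂_MAP = 2.286

Σxᵢ = 0+0+11 = 11, with n = 3.
Posterior ∝ λ^5e^(−4λ) · λ^11e^(−3λ) = λ^16e^(−7λ), i.e. Gamma(shape=17, rate=7).
The mode of a Gamma(a, b) with a ≥ 1 (shape–rate) is (a−1)/b = 16/7 ≈ 2.286.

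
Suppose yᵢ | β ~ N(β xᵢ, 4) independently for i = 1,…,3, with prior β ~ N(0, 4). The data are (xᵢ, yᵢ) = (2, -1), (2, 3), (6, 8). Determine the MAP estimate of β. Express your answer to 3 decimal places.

log p(β | y) = −Σ(yᵢ − βxᵢ)²/(2·4) − β²/(2·4) + const.
Setting the derivative to zero: Σxᵢ(yᵢ − βxᵢ)/4 − β/4 = 0, so β = Σxᵢyᵢ / (Σxᵢ² + σ²/τ²).
Σxᵢyᵢ = 2·(-1) + 2·3 + 6·8 = 52; Σxᵢ² = 44; σ²/τ² = 1.
β̂_MAP = 52 / (44 + 1) = 52/45 ≈ 1.156.

β̂_MAP = 1.156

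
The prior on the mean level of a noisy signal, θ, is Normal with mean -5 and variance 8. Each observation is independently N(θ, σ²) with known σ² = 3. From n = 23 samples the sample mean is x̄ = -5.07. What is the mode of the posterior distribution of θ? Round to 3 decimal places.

θ̂_MAP = -5.069

n = 23, x̄ = -5.07.
For a Normal prior and Normal likelihood with known variance, the posterior is Normal; its mode equals its mean, the precision-weighted average.
Prior precision 1/σ₀² = 1/8 = 0.125; data precision n/σ² = 23/3.
θ̂ = (0.125·(-5) + (23/3)·(-5.07)) / (0.125 + 23/3) = (-39.495)/(187/24) = -23697/4675 ≈ -5.069.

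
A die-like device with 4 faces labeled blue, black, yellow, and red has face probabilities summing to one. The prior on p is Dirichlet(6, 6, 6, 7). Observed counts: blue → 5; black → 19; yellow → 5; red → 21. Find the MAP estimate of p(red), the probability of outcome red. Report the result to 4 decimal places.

The posterior is Dirichlet(αᵢ + nᵢ) = Dirichlet(11, 25, 11, 28).
For a Dirichlet(a₁,…,a_K) with all aᵢ > 1, the mode has j-th component (aⱼ − 1)/(Σaᵢ − K).
Here Σaᵢ = 75 and K = 4, so p(red) = (28 − 1)/(75 − 4) = 27/71 ≈ 0.3803.

MAP estimate of p(red) = 0.3803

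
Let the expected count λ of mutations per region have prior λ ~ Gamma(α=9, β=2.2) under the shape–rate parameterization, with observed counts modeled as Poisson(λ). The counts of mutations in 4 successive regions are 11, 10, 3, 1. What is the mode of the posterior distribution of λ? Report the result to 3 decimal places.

λ̂_MAP = 5.323

Σxᵢ = 11+10+3+1 = 25, with n = 4.
Posterior ∝ λ^8e^(−2.2λ) · λ^25e^(−4λ) = λ^33e^(−6.2λ), i.e. Gamma(shape=34, rate=6.2).
The mode of a Gamma(a, b) with a ≥ 1 (shape–rate) is (a−1)/b = 33/6.2 ≈ 5.323.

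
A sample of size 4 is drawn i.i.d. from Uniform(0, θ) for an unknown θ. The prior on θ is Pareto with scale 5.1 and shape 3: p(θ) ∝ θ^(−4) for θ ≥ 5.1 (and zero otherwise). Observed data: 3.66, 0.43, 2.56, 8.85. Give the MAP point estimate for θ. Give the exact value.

The Uniform(0, θ) likelihood is θ^(−n) for θ ≥ max(xᵢ), zero otherwise. Here max(xᵢ) = 8.85.
Posterior ∝ θ^(−4) · θ^(−4) = θ^(−8) on θ ≥ max(5.1, 8.85) = 8.85.
This density is strictly decreasing in θ, so the posterior mode lies at the lower boundary of the support.

θ̂_MAP = 8.85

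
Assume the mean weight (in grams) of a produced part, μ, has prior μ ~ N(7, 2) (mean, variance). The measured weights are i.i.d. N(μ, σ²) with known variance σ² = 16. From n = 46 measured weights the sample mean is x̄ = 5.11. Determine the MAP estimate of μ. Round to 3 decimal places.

n = 46, x̄ = 5.11.
For a Normal prior and Normal likelihood with known variance, the posterior is Normal; its mode equals its mean, the precision-weighted average.
Prior precision 1/σ₀² = 1/2 = 0.5; data precision n/σ² = 46/16 = 2.875.
μ̂ = (0.5·7 + 2.875·5.11) / (0.5 + 2.875) = 18.19125/3.375 = 5.390.

μ̂_MAP = 5.390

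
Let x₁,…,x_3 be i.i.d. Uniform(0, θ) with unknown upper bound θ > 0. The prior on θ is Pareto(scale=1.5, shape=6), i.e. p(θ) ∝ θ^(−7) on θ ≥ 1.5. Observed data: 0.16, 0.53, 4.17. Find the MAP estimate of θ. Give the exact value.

The Uniform(0, θ) likelihood is θ^(−n) for θ ≥ max(xᵢ), zero otherwise. Here max(xᵢ) = 4.17.
Posterior ∝ θ^(−7) · θ^(−3) = θ^(−10) on θ ≥ max(1.5, 4.17) = 4.17.
This density is strictly decreasing in θ, so the posterior mode lies at the lower boundary of the support.

θ̂_MAP = 4.17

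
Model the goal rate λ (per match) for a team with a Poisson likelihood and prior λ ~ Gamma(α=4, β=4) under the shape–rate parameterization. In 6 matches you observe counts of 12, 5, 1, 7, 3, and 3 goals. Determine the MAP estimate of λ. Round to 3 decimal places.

λ̂_MAP = 3.400

Σxᵢ = 12+5+1+7+3+3 = 31, with n = 6.
Posterior ∝ λ^3e^(−4λ) · λ^31e^(−6λ) = λ^34e^(−10λ), i.e. Gamma(shape=35, rate=10).
The mode of a Gamma(a, b) with a ≥ 1 (shape–rate) is (a−1)/b = 34/10 ≈ 3.400.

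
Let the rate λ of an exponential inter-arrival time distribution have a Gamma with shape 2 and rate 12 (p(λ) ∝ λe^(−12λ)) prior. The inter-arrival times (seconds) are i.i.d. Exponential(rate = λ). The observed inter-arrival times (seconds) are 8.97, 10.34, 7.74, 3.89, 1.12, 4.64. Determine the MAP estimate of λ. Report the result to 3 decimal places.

λ̂_MAP = 0.144

The Exponential(rate=λ) likelihood is ∝ λ^n e^(−λΣtᵢ). Here n = 6 and Σtᵢ = 8.97 + 10.34 + 7.74 + 3.89 + 1.12 + 4.64 = 36.70.
Posterior ∝ λe^(−12λ) · λ^6e^(−36.70λ) = λ^7e^(−48.70λ), i.e. Gamma(8, 48.70).
Mode = (a−1)/b = 7/48.70 ≈ 0.144.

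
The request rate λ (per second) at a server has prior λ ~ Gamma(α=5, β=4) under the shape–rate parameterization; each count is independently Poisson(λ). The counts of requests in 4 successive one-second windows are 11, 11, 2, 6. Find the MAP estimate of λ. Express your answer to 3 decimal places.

λ̂_MAP = 4.250

Σxᵢ = 11+11+2+6 = 30, with n = 4.
Posterior ∝ λ^4e^(−4λ) · λ^30e^(−4λ) = λ^34e^(−8λ), i.e. Gamma(shape=35, rate=8).
The mode of a Gamma(a, b) with a ≥ 1 (shape–rate) is (a−1)/b = 34/8 ≈ 4.250.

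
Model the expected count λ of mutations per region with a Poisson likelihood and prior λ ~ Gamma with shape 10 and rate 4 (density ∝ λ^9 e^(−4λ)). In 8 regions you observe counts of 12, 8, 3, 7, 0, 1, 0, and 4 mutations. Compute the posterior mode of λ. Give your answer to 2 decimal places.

Σxᵢ = 12+8+3+7+0+1+0+4 = 35, with n = 8.
Posterior ∝ λ^9e^(−4λ) · λ^35e^(−8λ) = λ^44e^(−12λ), i.e. Gamma(shape=45, rate=12).
The mode of a Gamma(a, b) with a ≥ 1 (shape–rate) is (a−1)/b = 44/12 ≈ 3.67.

λ̂_MAP = 3.67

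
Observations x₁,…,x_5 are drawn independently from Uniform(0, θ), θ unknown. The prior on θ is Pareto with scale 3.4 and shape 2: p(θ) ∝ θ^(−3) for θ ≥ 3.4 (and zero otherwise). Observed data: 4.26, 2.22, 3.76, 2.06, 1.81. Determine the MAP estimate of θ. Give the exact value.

The Uniform(0, θ) likelihood is θ^(−n) for θ ≥ max(xᵢ), zero otherwise. Here max(xᵢ) = 4.26.
Posterior ∝ θ^(−3) · θ^(−5) = θ^(−8) on θ ≥ max(3.4, 4.26) = 4.26.
This density is strictly decreasing in θ, so the posterior mode lies at the lower boundary of the support.

θ̂_MAP = 4.26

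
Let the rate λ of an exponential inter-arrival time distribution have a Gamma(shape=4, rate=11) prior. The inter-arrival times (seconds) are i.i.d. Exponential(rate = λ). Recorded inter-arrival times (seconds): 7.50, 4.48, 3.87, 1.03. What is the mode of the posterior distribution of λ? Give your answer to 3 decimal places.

The Exponential(rate=λ) likelihood is ∝ λ^n e^(−λΣtᵢ). Here n = 4 and Σtᵢ = 7.50 + 4.48 + 3.87 + 1.03 = 16.88.
Posterior ∝ λ^3e^(−11λ) · λ^4e^(−16.88λ) = λ^7e^(−27.88λ), i.e. Gamma(8, 27.88).
Mode = (a−1)/b = 7/27.88 ≈ 0.251.

λ̂_MAP = 0.251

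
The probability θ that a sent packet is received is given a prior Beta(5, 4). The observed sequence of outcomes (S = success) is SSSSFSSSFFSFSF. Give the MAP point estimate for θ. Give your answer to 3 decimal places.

Prior: Beta(5, 4).
Data: 9 successes in 14 trials (from the sequence). The binomial likelihood contributes θ^9(1−θ)^5, so the posterior is Beta(5+9, 4+5) = Beta(14, 9).
For Beta(a, b) with a, b > 1 the mode is (a−1)/(a+b−2) = 13/21 ≈ 0.619.

θ̂_MAP = 0.619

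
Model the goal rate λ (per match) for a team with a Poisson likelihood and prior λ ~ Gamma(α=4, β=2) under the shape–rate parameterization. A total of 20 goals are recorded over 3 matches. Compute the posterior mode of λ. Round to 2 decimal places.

λ̂_MAP = 4.60

Σxᵢ = 20, n = 3.
Posterior ∝ λ^3e^(−2λ) · λ^20e^(−3λ) = λ^23e^(−5λ), i.e. Gamma(shape=24, rate=5).
The mode of a Gamma(a, b) with a ≥ 1 (shape–rate) is (a−1)/b = 23/5 ≈ 4.60.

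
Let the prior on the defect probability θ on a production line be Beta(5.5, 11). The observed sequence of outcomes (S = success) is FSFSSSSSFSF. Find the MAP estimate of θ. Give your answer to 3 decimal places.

Prior: Beta(5.5, 11).
Data: 7 successes in 11 trials (from the sequence). The binomial likelihood contributes θ^7(1−θ)^4, so the posterior is Beta(5.5+7, 11+4) = Beta(12.5, 15).
For Beta(a, b) with a, b > 1 the mode is (a−1)/(a+b−2) = 11.5/25.5 ≈ 0.451.

θ̂_MAP = 0.451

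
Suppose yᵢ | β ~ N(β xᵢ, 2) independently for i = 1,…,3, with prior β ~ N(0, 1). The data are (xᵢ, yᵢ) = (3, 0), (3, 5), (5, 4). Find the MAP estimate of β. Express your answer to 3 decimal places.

log p(β | y) = −Σ(yᵢ − βxᵢ)²/(2·2) − β²/(2·1) + const.
Setting the derivative to zero: Σxᵢ(yᵢ − βxᵢ)/2 − β/1 = 0, so β = Σxᵢyᵢ / (Σxᵢ² + σ²/τ²).
Σxᵢyᵢ = 3·0 + 3·5 + 5·4 = 35; Σxᵢ² = 43; σ²/τ² = 2.
β̂_MAP = 35 / (43 + 2) = 35/45 ≈ 0.778.

β̂_MAP = 0.778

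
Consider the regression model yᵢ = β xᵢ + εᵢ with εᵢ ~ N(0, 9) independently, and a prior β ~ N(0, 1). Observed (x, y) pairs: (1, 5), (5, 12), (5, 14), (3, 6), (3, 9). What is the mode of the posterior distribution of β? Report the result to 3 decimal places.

β̂_MAP = 2.308

log p(β | y) = −Σ(yᵢ − βxᵢ)²/(2·9) − β²/(2·1) + const.
Setting the derivative to zero: Σxᵢ(yᵢ − βxᵢ)/9 − β/1 = 0, so β = Σxᵢyᵢ / (Σxᵢ² + σ²/τ²).
Σxᵢyᵢ = 1·5 + 5·12 + 5·14 + 3·6 + 3·9 = 180; Σxᵢ² = 69; σ²/τ² = 9.
β̂_MAP = 180 / (69 + 9) = 180/78 ≈ 2.308.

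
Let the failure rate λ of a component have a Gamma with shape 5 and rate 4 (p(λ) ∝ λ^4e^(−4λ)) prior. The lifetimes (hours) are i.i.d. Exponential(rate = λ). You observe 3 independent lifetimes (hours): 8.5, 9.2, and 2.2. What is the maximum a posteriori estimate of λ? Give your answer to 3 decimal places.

The Exponential(rate=λ) likelihood is ∝ λ^n e^(−λΣtᵢ). Here n = 3 and Σtᵢ = 8.5 + 9.2 + 2.2 = 19.9.
Posterior ∝ λ^4e^(−4λ) · λ^3e^(−19.9λ) = λ^7e^(−23.9λ), i.e. Gamma(8, 23.9).
Mode = (a−1)/b = 7/23.9 ≈ 0.293.

λ̂_MAP = 0.293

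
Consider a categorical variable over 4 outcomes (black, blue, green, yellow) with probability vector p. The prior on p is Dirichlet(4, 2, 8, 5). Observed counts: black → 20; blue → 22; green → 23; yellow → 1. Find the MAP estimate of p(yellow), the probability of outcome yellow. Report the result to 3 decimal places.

The posterior is Dirichlet(αᵢ + nᵢ) = Dirichlet(24, 24, 31, 6).
For a Dirichlet(a₁,…,a_K) with all aᵢ > 1, the mode has j-th component (aⱼ − 1)/(Σaᵢ − K).
Here Σaᵢ = 85 and K = 4, so p(yellow) = (6 − 1)/(85 − 4) = 5/81 ≈ 0.062.

MAP estimate of p(yellow) = 0.062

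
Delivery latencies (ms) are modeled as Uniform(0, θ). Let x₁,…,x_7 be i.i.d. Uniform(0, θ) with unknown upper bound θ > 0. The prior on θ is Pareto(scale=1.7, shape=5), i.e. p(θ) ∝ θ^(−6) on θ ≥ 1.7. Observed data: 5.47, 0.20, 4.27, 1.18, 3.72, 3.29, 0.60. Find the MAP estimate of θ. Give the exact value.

θ̂_MAP = 5.47

The Uniform(0, θ) likelihood is θ^(−n) for θ ≥ max(xᵢ), zero otherwise. Here max(xᵢ) = 5.47.
Posterior ∝ θ^(−6) · θ^(−7) = θ^(−13) on θ ≥ max(1.7, 5.47) = 5.47.
This density is strictly decreasing in θ, so the posterior mode lies at the lower boundary of the support.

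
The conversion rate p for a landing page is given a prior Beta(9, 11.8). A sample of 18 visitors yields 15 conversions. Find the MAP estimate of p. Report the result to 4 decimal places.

p̂_MAP = 0.6250

Prior: Beta(9, 11.8).
Data: 15 successes in 18 trials. The binomial likelihood contributes p^15(1−p)^3, so the posterior is Beta(9+15, 11.8+3) = Beta(24, 14.8).
For Beta(a, b) with a, b > 1 the mode is (a−1)/(a+b−2) = 23/36.8 ≈ 0.6250.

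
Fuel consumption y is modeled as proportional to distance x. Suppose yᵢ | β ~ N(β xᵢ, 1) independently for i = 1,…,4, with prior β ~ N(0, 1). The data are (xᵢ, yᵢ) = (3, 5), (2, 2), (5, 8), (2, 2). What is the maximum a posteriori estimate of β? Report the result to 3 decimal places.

log p(β | y) = −Σ(yᵢ − βxᵢ)²/(2·1) − β²/(2·1) + const.
Setting the derivative to zero: Σxᵢ(yᵢ − βxᵢ)/1 − β/1 = 0, so β = Σxᵢyᵢ / (Σxᵢ² + σ²/τ²).
Σxᵢyᵢ = 3·5 + 2·2 + 5·8 + 2·2 = 63; Σxᵢ² = 42; σ²/τ² = 1.
β̂_MAP = 63 / (42 + 1) = 63/43 ≈ 1.465.

β̂_MAP = 1.465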